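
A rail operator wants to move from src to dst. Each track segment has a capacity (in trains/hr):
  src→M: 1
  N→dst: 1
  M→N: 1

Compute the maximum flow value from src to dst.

Augment src→M→N→dst: bottleneck 1. Total 1.
No augmenting path remains in the residual graph.

1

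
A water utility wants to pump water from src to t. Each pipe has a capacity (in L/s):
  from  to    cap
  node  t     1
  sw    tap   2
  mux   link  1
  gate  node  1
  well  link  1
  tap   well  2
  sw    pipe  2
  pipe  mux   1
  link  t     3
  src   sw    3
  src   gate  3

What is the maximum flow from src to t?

Augment src→gate→node→t: bottleneck 1. Total 1.
Augment src→sw→pipe→mux→link→t: bottleneck 1. Total 2.
Augment src→sw→tap→well→link→t: bottleneck 1. Total 3.
No augmenting path remains in the residual graph.

3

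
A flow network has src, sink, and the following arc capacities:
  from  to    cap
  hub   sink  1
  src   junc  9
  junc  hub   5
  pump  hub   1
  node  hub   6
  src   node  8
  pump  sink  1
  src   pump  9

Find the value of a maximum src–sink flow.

Augment src->pump->sink: bottleneck 1. Total 1.
Augment src->pump->hub->sink: bottleneck 1. Total 2.
No augmenting path remains in the residual graph.

2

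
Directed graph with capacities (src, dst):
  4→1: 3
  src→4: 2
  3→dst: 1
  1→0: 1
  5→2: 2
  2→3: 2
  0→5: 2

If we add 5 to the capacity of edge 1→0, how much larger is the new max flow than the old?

0

Original max flow = 1.
Even with extra capacity on 1→0, another cut of capacity 1 remains binding.
New max flow = 1. Increase = 0.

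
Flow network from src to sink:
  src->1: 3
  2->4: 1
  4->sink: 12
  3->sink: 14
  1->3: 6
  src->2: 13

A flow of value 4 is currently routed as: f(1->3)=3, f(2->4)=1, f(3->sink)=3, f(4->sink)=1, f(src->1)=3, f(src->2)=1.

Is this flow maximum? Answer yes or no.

Residual reachable from src: {2, src}; sink is not reachable.
Saturated cut: 2->4, src->1 with total capacity 4 = current flow value. Flow is maximum.

Yes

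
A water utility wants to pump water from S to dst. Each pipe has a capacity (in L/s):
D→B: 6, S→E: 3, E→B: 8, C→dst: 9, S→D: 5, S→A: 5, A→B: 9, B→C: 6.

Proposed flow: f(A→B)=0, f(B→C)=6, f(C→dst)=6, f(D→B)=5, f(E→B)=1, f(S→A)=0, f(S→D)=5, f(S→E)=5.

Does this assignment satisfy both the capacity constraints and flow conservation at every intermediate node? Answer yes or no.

No

Capacity violated on S→E: flow 5 > capacity 3.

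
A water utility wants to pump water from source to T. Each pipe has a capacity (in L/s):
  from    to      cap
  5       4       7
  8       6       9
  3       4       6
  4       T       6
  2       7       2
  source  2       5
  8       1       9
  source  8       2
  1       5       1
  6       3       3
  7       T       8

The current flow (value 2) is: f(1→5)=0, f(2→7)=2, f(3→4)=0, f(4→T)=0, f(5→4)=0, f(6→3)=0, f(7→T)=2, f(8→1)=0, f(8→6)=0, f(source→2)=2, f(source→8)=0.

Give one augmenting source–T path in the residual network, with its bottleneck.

Residual along source→8→6→3→4→T: source→8: 2, 8→6: 9, 6→3: 3, 3→4: 6, 4→T: 6.
Bottleneck = min = 2.

source→8→6→3→4→T, bottleneck 2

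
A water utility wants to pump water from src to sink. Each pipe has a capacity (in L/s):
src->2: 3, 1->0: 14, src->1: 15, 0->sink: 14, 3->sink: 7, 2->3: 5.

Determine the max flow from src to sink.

17

Augment src->2->3->sink: bottleneck 3. Total 3.
Augment src->1->0->sink: bottleneck 14. Total 17.
No augmenting path remains in the residual graph.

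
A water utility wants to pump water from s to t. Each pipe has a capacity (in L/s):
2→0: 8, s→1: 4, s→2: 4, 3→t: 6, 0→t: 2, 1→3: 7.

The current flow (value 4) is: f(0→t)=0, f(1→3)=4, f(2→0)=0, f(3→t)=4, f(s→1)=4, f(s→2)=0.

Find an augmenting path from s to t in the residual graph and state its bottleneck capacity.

s→2→0→t, bottleneck 2

Residual along s→2→0→t: s→2: 4, 2→0: 8, 0→t: 2.
Bottleneck = min = 2.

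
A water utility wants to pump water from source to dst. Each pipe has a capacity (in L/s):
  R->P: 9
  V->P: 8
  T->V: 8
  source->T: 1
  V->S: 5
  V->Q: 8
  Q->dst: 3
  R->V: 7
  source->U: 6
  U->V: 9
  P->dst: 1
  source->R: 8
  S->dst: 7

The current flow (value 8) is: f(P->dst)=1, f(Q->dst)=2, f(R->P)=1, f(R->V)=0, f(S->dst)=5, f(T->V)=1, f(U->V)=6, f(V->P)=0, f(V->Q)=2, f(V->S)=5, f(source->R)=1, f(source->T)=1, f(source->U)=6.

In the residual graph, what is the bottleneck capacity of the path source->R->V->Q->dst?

Residual capacities along the path: source->R: 7, R->V: 7, V->Q: 6, Q->dst: 1.
Minimum is 1.

1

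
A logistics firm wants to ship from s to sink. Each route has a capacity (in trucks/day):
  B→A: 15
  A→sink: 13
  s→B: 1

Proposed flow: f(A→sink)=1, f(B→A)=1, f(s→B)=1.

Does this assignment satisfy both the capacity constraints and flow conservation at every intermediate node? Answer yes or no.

Every edge has 0 ≤ f(e) ≤ cap(e).
At each intermediate node, inflow equals outflow.

Yes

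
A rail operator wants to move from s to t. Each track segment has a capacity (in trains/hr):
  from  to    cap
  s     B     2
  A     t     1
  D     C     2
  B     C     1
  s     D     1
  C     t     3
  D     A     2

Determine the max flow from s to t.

2

Augment s→D→A→t: bottleneck 1. Total 1.
Augment s→B→C→t: bottleneck 1. Total 2.
No augmenting path remains in the residual graph.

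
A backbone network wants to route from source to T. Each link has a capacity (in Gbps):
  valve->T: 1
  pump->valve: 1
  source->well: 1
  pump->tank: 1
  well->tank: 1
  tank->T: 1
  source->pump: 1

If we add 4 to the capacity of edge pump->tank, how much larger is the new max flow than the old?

0

Original max flow = 2.
Edge pump->tank does not cross the min cut (source side {source}), so extra capacity there cannot help.
New max flow = 2. Increase = 0.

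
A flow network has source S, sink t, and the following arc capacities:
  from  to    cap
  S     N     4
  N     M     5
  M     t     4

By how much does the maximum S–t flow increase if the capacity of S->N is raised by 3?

Original max flow = 4.
Even with extra capacity on S->N, another cut of capacity 4 remains binding.
New max flow = 4. Increase = 0.

0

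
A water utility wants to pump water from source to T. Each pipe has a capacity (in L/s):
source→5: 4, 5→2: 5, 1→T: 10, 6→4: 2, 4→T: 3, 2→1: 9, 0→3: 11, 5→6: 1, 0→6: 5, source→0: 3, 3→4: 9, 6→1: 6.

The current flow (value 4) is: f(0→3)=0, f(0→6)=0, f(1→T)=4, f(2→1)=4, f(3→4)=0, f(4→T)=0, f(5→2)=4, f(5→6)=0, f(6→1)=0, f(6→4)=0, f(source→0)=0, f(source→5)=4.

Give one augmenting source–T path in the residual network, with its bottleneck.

Residual along source→0→6→1→T: source→0: 3, 0→6: 5, 6→1: 6, 1→T: 6.
Bottleneck = min = 3.

source→0→6→1→T, bottleneck 3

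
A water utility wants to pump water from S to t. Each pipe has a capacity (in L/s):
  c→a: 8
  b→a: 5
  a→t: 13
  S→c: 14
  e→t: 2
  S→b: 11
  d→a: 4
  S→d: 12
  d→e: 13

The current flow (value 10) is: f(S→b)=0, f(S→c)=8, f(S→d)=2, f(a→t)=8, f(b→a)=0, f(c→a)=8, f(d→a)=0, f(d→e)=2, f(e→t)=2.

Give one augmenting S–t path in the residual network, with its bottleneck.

Residual along S→d→a→t: S→d: 10, d→a: 4, a→t: 5.
Bottleneck = min = 4.

S→d→a→t, bottleneck 4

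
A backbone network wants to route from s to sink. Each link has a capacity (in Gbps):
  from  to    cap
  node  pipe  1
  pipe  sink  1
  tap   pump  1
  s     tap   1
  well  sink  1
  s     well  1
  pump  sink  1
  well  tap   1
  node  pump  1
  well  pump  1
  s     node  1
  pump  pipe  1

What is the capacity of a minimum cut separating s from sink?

3

Max flow = 3 (via 3 augmenting paths).
In the residual at optimum, the set reachable from s is {s}.
Cut edges: s->well (cap 1), s->tap (cap 1), s->node (cap 1). Sum = 3.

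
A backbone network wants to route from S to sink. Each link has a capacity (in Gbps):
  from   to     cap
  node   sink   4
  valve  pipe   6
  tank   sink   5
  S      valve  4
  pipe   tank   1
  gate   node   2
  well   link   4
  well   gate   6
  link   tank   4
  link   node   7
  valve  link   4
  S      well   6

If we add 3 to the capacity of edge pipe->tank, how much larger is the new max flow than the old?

0

Original max flow = 9.
Even with extra capacity on pipe->tank, another cut of capacity 9 remains binding.
New max flow = 9. Increase = 0.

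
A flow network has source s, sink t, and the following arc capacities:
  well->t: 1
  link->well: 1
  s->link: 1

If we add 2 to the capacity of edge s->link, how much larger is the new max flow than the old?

Original max flow = 1.
Even with extra capacity on s->link, another cut of capacity 1 remains binding.
New max flow = 1. Increase = 0.

0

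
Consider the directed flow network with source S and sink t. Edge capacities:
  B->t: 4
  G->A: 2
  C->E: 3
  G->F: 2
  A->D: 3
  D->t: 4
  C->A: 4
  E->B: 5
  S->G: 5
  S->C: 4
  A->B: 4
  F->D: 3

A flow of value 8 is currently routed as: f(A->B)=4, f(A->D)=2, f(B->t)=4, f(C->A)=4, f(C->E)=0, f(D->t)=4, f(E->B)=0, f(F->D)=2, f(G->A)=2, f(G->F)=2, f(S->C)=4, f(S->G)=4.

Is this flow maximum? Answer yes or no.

Residual reachable from S: {G, S}; t is not reachable.
Saturated cut: S->C, G->F, G->A with total capacity 8 = current flow value. Flow is maximum.

Yes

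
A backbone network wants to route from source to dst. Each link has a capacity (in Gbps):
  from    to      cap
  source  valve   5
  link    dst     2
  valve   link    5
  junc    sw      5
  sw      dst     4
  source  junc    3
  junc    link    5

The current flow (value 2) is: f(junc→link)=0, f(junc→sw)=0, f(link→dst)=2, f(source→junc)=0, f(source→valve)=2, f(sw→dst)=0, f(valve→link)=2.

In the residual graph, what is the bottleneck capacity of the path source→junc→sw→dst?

Residual capacities along the path: source→junc: 3, junc→sw: 5, sw→dst: 4.
Minimum is 3.

3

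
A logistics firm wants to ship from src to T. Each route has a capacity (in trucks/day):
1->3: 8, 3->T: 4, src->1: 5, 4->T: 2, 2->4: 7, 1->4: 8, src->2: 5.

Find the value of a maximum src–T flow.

6

Augment src->2->4->T: bottleneck 2. Total 2.
Augment src->1->3->T: bottleneck 4. Total 6.
No augmenting path remains in the residual graph.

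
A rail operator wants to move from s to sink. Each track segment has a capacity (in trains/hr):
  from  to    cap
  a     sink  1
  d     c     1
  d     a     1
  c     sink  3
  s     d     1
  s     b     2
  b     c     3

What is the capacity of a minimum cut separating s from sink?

Max flow = 3 (via 2 augmenting paths).
In the residual at optimum, the set reachable from s is {s}.
Cut edges: s->b (cap 2), s->d (cap 1). Sum = 3.

3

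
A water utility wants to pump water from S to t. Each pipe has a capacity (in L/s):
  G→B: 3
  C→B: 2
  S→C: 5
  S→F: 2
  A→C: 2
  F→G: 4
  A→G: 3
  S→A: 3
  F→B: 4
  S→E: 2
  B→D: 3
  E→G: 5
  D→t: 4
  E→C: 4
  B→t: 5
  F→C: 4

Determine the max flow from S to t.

Augment S→F→B→t: bottleneck 2. Total 2.
Augment S→C→B→t: bottleneck 2. Total 4.
Augment S→E→G→B→t: bottleneck 1. Total 5.
Augment S→E→G→B→D→t: bottleneck 1. Total 6.
Augment S→A→G→B→D→t: bottleneck 1. Total 7.
No augmenting path remains in the residual graph.

7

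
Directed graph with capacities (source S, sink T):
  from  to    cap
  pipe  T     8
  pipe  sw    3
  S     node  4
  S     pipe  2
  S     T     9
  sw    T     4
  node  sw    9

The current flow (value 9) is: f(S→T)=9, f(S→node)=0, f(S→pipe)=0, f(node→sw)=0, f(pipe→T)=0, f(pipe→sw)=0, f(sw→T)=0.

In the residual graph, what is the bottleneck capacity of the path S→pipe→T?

2

Residual capacities along the path: S→pipe: 2, pipe→T: 8.
Minimum is 2.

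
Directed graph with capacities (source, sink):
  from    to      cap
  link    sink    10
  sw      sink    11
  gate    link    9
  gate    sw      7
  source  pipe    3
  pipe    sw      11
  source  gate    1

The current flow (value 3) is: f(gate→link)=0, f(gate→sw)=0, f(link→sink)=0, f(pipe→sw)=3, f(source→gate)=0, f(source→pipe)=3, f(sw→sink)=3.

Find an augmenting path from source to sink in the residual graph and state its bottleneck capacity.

Residual along source→gate→sw→sink: source→gate: 1, gate→sw: 7, sw→sink: 8.
Bottleneck = min = 1.

source→gate→sw→sink, bottleneck 1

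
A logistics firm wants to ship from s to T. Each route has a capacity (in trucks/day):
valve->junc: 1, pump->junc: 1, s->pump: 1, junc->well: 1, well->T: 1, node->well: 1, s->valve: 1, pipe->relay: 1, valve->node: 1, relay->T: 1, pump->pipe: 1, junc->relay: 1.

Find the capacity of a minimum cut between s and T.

2

Max flow = 2 (via 2 augmenting paths).
In the residual at optimum, the set reachable from s is {s}.
Cut edges: s->valve (cap 1), s->pump (cap 1). Sum = 2.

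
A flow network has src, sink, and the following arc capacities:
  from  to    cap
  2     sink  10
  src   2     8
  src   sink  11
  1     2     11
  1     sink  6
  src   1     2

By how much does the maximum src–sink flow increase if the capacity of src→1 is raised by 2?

2

Original max flow = 21.
After raising cap(src→1), augmenting paths through that edge carry 2 more units.
New max flow = 23. Increase = 2.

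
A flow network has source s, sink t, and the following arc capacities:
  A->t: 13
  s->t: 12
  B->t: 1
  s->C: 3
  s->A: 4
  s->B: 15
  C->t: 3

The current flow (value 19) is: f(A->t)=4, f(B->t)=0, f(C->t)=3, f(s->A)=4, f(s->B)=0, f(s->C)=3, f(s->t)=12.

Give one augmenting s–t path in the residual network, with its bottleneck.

s->B->t, bottleneck 1

Residual along s->B->t: s->B: 15, B->t: 1.
Bottleneck = min = 1.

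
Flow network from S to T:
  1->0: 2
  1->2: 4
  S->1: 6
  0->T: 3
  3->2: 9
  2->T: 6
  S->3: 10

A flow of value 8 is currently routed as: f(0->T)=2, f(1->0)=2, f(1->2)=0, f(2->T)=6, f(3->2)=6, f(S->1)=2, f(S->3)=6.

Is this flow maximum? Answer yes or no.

Residual reachable from S: {1, 2, 3, S}; T is not reachable.
Saturated cut: 1->0, 2->T with total capacity 8 = current flow value. Flow is maximum.

Yes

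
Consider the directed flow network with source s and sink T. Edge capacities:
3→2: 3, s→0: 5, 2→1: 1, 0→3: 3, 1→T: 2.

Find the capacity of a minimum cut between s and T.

1

Max flow = 1 (via 1 augmenting path).
In the residual at optimum, the set reachable from s is {0, 2, 3, s}.
Cut edges: 2→1 (cap 1). Sum = 1.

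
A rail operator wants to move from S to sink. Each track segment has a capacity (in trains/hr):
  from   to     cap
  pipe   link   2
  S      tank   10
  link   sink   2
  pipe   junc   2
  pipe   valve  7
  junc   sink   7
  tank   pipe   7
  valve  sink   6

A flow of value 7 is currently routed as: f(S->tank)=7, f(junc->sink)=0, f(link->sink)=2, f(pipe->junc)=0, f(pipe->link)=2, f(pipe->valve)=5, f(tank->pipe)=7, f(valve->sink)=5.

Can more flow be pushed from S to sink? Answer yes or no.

No

Residual reachable from S: {S, tank}; sink is not reachable.
Saturated cut: tank->pipe with total capacity 7 = current flow value. Flow is maximum.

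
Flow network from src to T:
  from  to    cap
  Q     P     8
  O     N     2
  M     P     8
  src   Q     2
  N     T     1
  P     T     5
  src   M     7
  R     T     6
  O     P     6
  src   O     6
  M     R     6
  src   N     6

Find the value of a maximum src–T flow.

12

Augment src→N→T: bottleneck 1. Total 1.
Augment src→M→P→T: bottleneck 5. Total 6.
Augment src→M→R→T: bottleneck 2. Total 8.
Augment src→Q→P→M→R→T: bottleneck 2. Total 10.
Augment src→O→P→M→R→T: bottleneck 2. Total 12.
No augmenting path remains in the residual graph.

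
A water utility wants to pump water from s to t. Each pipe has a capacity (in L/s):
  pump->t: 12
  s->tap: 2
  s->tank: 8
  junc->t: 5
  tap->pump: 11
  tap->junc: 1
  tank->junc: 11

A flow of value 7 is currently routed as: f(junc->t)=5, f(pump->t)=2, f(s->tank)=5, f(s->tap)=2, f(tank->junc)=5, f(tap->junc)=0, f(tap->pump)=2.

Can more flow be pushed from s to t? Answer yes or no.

No

Residual reachable from s: {junc, s, tank}; t is not reachable.
Saturated cut: s->tap, junc->t with total capacity 7 = current flow value. Flow is maximum.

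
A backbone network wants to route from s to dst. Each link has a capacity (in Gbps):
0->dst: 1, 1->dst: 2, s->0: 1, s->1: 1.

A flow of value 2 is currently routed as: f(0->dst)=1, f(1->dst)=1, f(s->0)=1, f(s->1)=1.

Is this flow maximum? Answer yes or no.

Yes

Residual reachable from s: {s}; dst is not reachable.
Saturated cut: s->1, s->0 with total capacity 2 = current flow value. Flow is maximum.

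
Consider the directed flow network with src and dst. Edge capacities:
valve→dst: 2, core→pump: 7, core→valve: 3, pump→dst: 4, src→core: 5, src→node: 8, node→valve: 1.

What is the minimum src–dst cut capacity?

Max flow = 6 (via 3 augmenting paths).
In the residual at optimum, the set reachable from src is {node, src}.
Cut edges: src→core (cap 5), node→valve (cap 1). Sum = 6.

6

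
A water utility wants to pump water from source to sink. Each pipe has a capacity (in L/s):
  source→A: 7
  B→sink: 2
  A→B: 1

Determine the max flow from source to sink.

1

Augment source→A→B→sink: bottleneck 1. Total 1.
No augmenting path remains in the residual graph.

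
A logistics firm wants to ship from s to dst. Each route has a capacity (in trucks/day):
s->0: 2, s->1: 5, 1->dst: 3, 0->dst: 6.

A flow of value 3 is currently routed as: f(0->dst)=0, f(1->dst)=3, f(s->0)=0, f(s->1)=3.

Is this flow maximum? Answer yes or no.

Residual path s->0->dst has bottleneck 2 > 0.
Pushing 2 along it raises the flow to 5, so the given flow is not maximum.

No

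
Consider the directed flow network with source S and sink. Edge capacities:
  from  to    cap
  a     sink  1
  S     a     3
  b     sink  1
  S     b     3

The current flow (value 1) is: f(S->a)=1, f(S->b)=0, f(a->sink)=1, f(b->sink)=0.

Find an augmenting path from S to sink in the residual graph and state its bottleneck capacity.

Residual along S->b->sink: S->b: 3, b->sink: 1.
Bottleneck = min = 1.

S->b->sink, bottleneck 1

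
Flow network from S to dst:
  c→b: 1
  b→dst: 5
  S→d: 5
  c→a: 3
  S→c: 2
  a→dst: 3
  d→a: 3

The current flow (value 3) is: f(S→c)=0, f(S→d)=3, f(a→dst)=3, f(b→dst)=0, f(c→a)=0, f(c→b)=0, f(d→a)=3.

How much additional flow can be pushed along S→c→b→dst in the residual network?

Residual capacities along the path: S→c: 2, c→b: 1, b→dst: 5.
Minimum is 1.

1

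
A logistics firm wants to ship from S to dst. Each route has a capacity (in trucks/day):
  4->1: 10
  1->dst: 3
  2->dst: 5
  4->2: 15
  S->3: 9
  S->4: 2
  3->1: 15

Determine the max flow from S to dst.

5

Augment S->3->1->dst: bottleneck 3. Total 3.
Augment S->4->2->dst: bottleneck 2. Total 5.
No augmenting path remains in the residual graph.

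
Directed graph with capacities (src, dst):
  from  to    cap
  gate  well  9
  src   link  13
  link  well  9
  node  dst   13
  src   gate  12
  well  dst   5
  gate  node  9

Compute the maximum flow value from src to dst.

Augment src→link→well→dst: bottleneck 5. Total 5.
Augment src→gate→node→dst: bottleneck 9. Total 14.
No augmenting path remains in the residual graph.

14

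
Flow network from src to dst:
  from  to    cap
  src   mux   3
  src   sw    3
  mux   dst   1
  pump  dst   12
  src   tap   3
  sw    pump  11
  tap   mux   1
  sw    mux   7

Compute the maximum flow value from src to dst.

4

Augment src→mux→dst: bottleneck 1. Total 1.
Augment src→sw→pump→dst: bottleneck 3. Total 4.
No augmenting path remains in the residual graph.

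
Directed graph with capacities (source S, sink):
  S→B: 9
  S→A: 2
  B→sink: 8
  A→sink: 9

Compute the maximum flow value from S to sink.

10

Augment S→A→sink: bottleneck 2. Total 2.
Augment S→B→sink: bottleneck 8. Total 10.
No augmenting path remains in the residual graph.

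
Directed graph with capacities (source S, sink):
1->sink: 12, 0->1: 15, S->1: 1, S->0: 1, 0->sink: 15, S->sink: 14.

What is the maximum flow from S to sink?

16

Augment S->sink: bottleneck 14. Total 14.
Augment S->0->sink: bottleneck 1. Total 15.
Augment S->1->sink: bottleneck 1. Total 16.
No augmenting path remains in the residual graph.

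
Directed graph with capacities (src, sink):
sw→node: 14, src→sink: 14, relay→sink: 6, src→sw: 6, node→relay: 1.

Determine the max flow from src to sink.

Augment src→sink: bottleneck 14. Total 14.
Augment src→sw→node→relay→sink: bottleneck 1. Total 15.
No augmenting path remains in the residual graph.

15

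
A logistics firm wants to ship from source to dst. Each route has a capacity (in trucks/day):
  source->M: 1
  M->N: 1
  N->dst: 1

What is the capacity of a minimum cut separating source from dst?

Max flow = 1 (via 1 augmenting path).
In the residual at optimum, the set reachable from source is {source}.
Cut edges: source->M (cap 1). Sum = 1.

1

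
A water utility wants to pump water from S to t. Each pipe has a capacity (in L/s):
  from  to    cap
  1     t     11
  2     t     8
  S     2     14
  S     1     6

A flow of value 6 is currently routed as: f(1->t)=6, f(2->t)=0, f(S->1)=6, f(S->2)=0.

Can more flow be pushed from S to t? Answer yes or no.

Yes

Residual path S->2->t has bottleneck 8 > 0.
Pushing 8 along it raises the flow to 14, so the given flow is not maximum.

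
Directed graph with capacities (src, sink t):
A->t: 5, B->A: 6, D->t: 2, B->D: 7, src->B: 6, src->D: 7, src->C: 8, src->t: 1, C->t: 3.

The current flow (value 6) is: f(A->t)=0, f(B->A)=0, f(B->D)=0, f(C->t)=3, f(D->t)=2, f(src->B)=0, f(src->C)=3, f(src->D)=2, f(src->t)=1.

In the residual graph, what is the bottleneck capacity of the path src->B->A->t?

Residual capacities along the path: src->B: 6, B->A: 6, A->t: 5.
Minimum is 5.

5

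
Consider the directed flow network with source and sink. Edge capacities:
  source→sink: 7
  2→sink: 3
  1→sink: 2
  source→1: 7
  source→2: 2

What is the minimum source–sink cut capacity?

Max flow = 11 (via 3 augmenting paths).
In the residual at optimum, the set reachable from source is {1, source}.
Cut edges: source→2 (cap 2), source→sink (cap 7), 1→sink (cap 2). Sum = 11.

11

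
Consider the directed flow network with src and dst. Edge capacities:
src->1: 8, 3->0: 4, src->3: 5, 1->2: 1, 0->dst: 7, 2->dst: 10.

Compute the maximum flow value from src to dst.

Augment src->1->2->dst: bottleneck 1. Total 1.
Augment src->3->0->dst: bottleneck 4. Total 5.
No augmenting path remains in the residual graph.

5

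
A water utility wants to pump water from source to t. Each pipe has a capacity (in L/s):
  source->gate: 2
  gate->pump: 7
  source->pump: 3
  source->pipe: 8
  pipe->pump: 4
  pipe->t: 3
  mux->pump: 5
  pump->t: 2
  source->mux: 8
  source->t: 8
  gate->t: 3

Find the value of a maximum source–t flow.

Augment source->t: bottleneck 8. Total 8.
Augment source->pipe->t: bottleneck 3. Total 11.
Augment source->gate->t: bottleneck 2. Total 13.
Augment source->pump->t: bottleneck 2. Total 15.
No augmenting path remains in the residual graph.

15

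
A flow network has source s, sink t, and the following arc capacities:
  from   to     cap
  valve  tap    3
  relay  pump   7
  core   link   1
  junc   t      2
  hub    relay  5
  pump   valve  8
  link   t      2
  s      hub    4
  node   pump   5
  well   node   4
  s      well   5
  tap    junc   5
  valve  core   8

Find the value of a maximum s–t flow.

Augment s→well→node→pump→valve→tap→junc→t: bottleneck 2. Total 2.
Augment s→well→node→pump→valve→core→link→t: bottleneck 1. Total 3.
No augmenting path remains in the residual graph.

3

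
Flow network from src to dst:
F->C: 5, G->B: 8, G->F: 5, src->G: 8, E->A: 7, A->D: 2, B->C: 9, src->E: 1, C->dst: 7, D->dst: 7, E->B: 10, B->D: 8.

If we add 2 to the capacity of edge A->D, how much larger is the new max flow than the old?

0

Original max flow = 9.
Edge A->D does not cross the min cut (source side {src}), so extra capacity there cannot help.
New max flow = 9. Increase = 0.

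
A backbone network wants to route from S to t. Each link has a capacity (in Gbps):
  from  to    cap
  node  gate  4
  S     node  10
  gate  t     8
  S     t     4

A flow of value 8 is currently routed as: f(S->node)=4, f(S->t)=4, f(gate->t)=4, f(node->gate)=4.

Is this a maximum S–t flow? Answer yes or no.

Residual reachable from S: {S, node}; t is not reachable.
Saturated cut: S->t, node->gate with total capacity 8 = current flow value. Flow is maximum.

Yes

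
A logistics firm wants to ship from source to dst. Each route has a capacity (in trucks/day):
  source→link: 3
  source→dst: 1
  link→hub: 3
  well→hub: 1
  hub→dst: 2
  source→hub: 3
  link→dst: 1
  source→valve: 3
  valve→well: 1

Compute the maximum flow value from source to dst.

4

Augment source→dst: bottleneck 1. Total 1.
Augment source→link→dst: bottleneck 1. Total 2.
Augment source→hub→dst: bottleneck 2. Total 4.
No augmenting path remains in the residual graph.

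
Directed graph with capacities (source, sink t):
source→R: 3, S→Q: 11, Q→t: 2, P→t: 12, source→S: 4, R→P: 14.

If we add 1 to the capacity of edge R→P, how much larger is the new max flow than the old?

Original max flow = 5.
Edge R→P does not cross the min cut (source side {Q, S, source}), so extra capacity there cannot help.
New max flow = 5. Increase = 0.

0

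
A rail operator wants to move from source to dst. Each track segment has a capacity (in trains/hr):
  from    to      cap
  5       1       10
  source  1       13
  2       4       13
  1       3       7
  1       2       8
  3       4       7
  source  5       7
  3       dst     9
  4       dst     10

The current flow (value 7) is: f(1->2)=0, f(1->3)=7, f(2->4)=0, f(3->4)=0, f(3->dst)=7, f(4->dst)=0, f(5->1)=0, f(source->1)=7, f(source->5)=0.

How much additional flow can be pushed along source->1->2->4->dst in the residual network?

6

Residual capacities along the path: source->1: 6, 1->2: 8, 2->4: 13, 4->dst: 10.
Minimum is 6.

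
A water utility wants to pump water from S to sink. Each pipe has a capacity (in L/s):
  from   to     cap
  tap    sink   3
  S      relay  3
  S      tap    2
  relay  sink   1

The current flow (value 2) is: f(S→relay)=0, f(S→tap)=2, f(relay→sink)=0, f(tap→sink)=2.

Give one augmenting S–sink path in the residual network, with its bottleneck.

Residual along S→relay→sink: S→relay: 3, relay→sink: 1.
Bottleneck = min = 1.

S→relay→sink, bottleneck 1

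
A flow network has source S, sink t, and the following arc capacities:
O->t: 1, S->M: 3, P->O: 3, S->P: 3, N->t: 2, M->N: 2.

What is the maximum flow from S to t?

Augment S->M->N->t: bottleneck 2. Total 2.
Augment S->P->O->t: bottleneck 1. Total 3.
No augmenting path remains in the residual graph.

3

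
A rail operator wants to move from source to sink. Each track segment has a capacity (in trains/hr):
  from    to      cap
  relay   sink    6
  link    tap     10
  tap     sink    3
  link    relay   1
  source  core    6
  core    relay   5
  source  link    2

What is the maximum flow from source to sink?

7

Augment source->link->tap->sink: bottleneck 2. Total 2.
Augment source->core->relay->sink: bottleneck 5. Total 7.
No augmenting path remains in the residual graph.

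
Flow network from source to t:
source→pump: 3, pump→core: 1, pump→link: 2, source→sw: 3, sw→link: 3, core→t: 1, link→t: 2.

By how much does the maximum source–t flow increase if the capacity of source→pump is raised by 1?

0

Original max flow = 3.
Edge source→pump does not cross the min cut (source side {link, pump, source, sw}), so extra capacity there cannot help.
New max flow = 3. Increase = 0.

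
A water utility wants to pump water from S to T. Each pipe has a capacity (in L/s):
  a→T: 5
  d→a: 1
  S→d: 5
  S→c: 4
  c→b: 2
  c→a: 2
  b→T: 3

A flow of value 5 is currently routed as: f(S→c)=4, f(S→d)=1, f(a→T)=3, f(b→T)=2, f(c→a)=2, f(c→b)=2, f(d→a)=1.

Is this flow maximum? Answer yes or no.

Residual reachable from S: {S, d}; T is not reachable.
Saturated cut: S→c, d→a with total capacity 5 = current flow value. Flow is maximum.

Yes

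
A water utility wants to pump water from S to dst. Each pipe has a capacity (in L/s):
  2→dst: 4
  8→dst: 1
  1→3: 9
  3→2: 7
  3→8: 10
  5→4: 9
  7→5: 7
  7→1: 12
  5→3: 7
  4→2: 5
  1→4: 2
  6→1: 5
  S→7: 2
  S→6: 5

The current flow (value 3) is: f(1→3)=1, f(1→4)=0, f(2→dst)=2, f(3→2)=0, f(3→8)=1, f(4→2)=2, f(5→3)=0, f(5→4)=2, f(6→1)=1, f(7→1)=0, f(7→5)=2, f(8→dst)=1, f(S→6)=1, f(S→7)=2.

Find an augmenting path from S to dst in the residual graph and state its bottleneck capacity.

S→6→1→3→2→dst, bottleneck 2

Residual along S→6→1→3→2→dst: S→6: 4, 6→1: 4, 1→3: 8, 3→2: 7, 2→dst: 2.
Bottleneck = min = 2.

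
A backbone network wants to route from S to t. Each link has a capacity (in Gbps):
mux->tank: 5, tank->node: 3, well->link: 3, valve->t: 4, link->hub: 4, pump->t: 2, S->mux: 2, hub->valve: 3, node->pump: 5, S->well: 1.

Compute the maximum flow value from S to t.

3

Augment S->well->link->hub->valve->t: bottleneck 1. Total 1.
Augment S->mux->tank->node->pump->t: bottleneck 2. Total 3.
No augmenting path remains in the residual graph.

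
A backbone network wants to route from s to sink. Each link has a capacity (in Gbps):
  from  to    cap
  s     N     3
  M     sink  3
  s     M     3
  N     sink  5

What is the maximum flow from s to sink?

Augment s→M→sink: bottleneck 3. Total 3.
Augment s→N→sink: bottleneck 3. Total 6.
No augmenting path remains in the residual graph.

6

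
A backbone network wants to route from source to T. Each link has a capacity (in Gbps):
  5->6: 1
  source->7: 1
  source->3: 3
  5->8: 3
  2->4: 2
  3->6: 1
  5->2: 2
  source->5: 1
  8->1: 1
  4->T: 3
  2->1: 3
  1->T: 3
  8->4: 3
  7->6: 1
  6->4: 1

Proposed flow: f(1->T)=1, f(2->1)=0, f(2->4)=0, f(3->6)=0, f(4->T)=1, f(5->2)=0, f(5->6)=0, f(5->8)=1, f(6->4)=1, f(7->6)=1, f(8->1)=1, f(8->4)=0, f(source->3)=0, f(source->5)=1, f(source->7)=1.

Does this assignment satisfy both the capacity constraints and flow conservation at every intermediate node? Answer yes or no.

Yes

Every edge has 0 ≤ f(e) ≤ cap(e).
At each intermediate node, inflow equals outflow.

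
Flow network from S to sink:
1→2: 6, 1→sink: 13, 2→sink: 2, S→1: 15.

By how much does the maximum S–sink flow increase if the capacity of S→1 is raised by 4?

Original max flow = 15.
Even with extra capacity on S→1, another cut of capacity 15 remains binding.
New max flow = 15. Increase = 0.

0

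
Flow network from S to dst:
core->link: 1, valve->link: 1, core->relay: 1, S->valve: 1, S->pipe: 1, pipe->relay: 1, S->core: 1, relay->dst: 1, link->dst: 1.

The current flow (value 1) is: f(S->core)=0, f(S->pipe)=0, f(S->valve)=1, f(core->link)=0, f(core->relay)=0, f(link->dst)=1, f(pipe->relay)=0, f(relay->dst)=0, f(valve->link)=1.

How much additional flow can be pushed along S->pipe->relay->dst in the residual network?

1

Residual capacities along the path: S->pipe: 1, pipe->relay: 1, relay->dst: 1.
Minimum is 1.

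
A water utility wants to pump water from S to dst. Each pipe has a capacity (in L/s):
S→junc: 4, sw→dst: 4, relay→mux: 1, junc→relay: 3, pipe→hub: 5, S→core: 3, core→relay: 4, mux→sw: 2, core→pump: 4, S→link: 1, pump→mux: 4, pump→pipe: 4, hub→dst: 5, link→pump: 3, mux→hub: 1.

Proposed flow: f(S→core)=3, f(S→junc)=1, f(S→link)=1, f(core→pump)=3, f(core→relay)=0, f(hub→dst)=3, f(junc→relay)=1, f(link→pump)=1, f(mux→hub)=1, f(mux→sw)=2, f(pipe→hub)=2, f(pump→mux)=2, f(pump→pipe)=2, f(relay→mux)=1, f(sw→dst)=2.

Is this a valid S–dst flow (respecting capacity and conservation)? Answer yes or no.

Every edge has 0 ≤ f(e) ≤ cap(e).
At each intermediate node, inflow equals outflow.

Yes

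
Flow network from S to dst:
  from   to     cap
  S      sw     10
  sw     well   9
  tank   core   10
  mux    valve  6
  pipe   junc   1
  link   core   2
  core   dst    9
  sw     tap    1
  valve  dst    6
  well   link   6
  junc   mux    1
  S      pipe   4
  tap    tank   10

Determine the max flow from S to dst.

Augment S→pipe→junc→mux→valve→dst: bottleneck 1. Total 1.
Augment S→sw→well→link→core→dst: bottleneck 2. Total 3.
Augment S→sw→tap→tank→core→dst: bottleneck 1. Total 4.
No augmenting path remains in the residual graph.

4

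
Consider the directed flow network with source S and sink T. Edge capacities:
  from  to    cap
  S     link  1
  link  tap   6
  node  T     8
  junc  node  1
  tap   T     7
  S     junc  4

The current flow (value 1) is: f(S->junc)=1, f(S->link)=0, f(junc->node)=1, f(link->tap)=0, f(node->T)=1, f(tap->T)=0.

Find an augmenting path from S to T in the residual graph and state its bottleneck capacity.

S->link->tap->T, bottleneck 1

Residual along S->link->tap->T: S->link: 1, link->tap: 6, tap->T: 7.
Bottleneck = min = 1.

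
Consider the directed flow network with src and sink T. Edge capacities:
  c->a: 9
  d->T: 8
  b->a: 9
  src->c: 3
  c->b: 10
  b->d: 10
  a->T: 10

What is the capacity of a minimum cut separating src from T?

3

Max flow = 3 (via 1 augmenting path).
In the residual at optimum, the set reachable from src is {src}.
Cut edges: src->c (cap 3). Sum = 3.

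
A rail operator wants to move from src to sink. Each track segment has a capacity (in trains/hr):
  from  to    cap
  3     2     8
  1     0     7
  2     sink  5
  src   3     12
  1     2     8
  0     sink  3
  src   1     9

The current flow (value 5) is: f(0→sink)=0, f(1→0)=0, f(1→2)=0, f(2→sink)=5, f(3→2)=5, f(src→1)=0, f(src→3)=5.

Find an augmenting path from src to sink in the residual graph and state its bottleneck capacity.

Residual along src→1→0→sink: src→1: 9, 1→0: 7, 0→sink: 3.
Bottleneck = min = 3.

src→1→0→sink, bottleneck 3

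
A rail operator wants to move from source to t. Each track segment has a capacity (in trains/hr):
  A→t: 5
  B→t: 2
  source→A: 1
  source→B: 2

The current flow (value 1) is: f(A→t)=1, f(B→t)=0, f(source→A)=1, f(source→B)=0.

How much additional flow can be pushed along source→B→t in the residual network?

Residual capacities along the path: source→B: 2, B→t: 2.
Minimum is 2.

2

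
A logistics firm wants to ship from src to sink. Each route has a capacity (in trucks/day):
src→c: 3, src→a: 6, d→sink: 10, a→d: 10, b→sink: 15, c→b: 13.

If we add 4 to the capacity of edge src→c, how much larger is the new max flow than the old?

4

Original max flow = 9.
After raising cap(src→c), augmenting paths through that edge carry 4 more units.
New max flow = 13. Increase = 4.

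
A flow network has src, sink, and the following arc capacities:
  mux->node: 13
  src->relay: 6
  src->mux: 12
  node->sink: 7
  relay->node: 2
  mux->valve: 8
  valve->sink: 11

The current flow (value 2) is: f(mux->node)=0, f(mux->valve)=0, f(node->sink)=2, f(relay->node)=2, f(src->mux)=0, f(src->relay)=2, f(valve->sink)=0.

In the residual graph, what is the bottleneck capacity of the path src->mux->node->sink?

Residual capacities along the path: src->mux: 12, mux->node: 13, node->sink: 5.
Minimum is 5.

5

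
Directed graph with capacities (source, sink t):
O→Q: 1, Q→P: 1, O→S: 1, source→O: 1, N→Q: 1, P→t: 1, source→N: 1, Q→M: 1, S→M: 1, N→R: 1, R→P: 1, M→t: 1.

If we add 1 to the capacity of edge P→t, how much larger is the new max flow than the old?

Original max flow = 2.
Edge P→t does not cross the min cut (source side {source}), so extra capacity there cannot help.
New max flow = 2. Increase = 0.

0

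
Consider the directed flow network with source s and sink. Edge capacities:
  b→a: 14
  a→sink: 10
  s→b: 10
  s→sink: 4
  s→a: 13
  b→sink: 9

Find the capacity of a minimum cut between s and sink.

Max flow = 23 (via 3 augmenting paths).
In the residual at optimum, the set reachable from s is {a, b, s}.
Cut edges: s→sink (cap 4), b→sink (cap 9), a→sink (cap 10). Sum = 23.

23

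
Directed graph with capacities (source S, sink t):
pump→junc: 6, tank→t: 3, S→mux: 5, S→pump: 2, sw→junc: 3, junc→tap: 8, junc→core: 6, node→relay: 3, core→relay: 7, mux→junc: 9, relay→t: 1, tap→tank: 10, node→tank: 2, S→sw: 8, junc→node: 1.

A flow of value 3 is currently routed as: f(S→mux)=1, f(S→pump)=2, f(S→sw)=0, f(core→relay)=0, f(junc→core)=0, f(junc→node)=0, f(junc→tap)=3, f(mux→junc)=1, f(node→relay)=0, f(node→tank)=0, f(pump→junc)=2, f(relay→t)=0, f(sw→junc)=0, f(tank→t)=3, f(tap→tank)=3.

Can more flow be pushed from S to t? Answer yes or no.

Yes

Residual path S→mux→junc→core→relay→t has bottleneck 1 > 0.
Pushing 1 along it raises the flow to 4, so the given flow is not maximum.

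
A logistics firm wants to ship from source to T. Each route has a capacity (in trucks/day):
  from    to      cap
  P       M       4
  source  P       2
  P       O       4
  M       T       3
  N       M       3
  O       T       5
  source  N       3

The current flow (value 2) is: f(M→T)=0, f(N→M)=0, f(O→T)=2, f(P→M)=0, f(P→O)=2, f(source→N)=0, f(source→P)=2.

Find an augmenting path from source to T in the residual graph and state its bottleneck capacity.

source→N→M→T, bottleneck 3

Residual along source→N→M→T: source→N: 3, N→M: 3, M→T: 3.
Bottleneck = min = 3.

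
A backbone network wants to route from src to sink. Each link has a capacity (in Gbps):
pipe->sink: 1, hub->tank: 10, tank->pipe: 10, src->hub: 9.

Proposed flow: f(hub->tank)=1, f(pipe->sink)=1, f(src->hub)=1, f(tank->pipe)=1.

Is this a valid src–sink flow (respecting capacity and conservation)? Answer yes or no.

Yes

Every edge has 0 ≤ f(e) ≤ cap(e).
At each intermediate node, inflow equals outflow.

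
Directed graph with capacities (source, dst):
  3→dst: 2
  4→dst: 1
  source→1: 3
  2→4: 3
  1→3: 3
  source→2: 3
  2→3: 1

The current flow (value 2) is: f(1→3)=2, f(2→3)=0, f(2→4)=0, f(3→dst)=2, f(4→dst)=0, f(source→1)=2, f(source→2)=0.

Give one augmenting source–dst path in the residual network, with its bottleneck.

source→2→4→dst, bottleneck 1

Residual along source→2→4→dst: source→2: 3, 2→4: 3, 4→dst: 1.
Bottleneck = min = 1.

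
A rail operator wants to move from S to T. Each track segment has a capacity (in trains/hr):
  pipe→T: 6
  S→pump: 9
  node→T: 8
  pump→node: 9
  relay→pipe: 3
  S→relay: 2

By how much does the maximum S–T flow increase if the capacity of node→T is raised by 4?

1

Original max flow = 10.
After raising cap(node→T), augmenting paths through that edge carry 1 more unit.
New max flow = 11. Increase = 1.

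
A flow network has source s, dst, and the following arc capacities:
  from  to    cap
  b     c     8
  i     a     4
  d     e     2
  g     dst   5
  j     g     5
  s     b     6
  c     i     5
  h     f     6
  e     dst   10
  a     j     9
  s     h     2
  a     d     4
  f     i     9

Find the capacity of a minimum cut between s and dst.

4

Max flow = 4 (via 2 augmenting paths).
In the residual at optimum, the set reachable from s is {b, c, f, h, i, s}.
Cut edges: i->a (cap 4). Sum = 4.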